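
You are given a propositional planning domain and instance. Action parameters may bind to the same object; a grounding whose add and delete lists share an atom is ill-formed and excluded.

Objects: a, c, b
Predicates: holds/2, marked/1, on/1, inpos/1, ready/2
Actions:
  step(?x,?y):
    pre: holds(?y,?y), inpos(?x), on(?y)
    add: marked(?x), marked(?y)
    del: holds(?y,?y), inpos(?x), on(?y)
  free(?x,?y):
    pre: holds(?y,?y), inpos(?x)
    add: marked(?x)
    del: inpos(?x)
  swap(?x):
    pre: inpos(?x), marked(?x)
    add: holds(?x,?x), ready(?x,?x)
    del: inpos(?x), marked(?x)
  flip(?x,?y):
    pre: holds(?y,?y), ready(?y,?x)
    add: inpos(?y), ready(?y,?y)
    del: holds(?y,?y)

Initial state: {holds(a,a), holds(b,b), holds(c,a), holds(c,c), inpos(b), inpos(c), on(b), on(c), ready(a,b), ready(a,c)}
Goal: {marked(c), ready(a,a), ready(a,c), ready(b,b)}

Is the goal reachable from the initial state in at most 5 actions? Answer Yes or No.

1. step(c,b)  →  {holds(a,a), holds(c,a), holds(c,c), inpos(b), marked(b), marked(c), on(c), ready(a,b), ready(a,c)}
2. swap(b)  →  {holds(a,a), holds(b,b), holds(c,a), holds(c,c), marked(c), on(c), ready(a,b), ready(a,c), ready(b,b)}
3. flip(c,a)  →  {holds(b,b), holds(c,a), holds(c,c), inpos(a), marked(c), on(c), ready(a,a), ready(a,b), ready(a,c), ready(b,b)}
optimal plan length = 3; 3 ≤ 5

Yes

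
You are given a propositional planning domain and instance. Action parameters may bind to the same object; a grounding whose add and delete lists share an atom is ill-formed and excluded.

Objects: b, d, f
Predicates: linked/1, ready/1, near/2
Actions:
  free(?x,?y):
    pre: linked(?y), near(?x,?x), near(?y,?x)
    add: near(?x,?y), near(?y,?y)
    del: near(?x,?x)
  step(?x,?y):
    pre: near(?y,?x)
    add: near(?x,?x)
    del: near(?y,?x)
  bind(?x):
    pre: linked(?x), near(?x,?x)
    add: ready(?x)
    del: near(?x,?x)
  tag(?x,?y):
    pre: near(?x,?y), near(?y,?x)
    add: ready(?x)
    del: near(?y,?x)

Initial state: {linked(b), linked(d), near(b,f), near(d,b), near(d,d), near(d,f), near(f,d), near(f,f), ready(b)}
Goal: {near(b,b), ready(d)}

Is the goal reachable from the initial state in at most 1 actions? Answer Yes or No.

1. free(f,b)  →  {linked(b), linked(d), near(b,b), near(b,f), near(d,b), near(d,d), near(d,f), near(f,b), near(f,d), ready(b)}
2. bind(d)  →  {linked(b), linked(d), near(b,b), near(b,f), near(d,b), near(d,f), near(f,b), near(f,d), ready(b), ready(d)}
optimal plan length = 2; 2 > 1

No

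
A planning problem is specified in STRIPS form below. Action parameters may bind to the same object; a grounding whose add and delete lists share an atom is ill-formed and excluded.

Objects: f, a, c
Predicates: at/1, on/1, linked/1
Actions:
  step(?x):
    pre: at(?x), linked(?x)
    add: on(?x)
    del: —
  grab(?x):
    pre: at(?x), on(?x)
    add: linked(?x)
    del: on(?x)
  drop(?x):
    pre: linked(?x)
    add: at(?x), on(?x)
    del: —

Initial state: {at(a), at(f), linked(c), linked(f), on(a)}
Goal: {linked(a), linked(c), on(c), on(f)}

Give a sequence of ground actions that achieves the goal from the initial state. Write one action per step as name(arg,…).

step(f); grab(a); drop(c)

1. step(f)  →  {at(a), at(f), linked(c), linked(f), on(a), on(f)}
2. grab(a)  →  {at(a), at(f), linked(a), linked(c), linked(f), on(f)}
3. drop(c)  →  {at(a), at(c), at(f), linked(a), linked(c), linked(f), on(c), on(f)}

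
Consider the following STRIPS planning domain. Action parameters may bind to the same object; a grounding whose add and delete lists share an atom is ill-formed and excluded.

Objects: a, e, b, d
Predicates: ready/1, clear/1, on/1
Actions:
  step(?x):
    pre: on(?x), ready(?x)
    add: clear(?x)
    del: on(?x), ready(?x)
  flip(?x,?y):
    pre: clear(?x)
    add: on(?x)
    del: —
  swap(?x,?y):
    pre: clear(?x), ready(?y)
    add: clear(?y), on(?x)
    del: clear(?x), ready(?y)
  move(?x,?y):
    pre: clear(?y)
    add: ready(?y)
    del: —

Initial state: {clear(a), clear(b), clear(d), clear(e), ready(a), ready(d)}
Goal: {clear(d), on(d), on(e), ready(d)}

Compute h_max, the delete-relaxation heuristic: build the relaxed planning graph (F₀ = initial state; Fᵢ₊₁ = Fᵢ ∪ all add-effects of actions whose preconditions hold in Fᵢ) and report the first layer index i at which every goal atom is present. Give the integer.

F0 = init (6 atoms)
F1 = F0 ∪ {on(a), on(b), on(d), on(e), ready(b), ready(e)}  (12 atoms)
goal ⊆ F1  ⇒  h_max = 1

1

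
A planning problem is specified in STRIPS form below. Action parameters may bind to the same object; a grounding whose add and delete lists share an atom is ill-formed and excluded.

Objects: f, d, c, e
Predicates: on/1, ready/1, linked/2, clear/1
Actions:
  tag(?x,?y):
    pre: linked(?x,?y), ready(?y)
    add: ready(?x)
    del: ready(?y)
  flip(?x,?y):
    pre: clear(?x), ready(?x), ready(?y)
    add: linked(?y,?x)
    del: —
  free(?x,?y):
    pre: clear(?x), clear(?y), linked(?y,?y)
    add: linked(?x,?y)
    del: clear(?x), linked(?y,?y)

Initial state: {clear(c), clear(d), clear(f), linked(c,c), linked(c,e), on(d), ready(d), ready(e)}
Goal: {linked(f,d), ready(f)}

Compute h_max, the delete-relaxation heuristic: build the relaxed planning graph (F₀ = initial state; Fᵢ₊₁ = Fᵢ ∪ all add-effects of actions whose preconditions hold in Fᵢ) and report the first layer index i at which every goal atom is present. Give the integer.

F0 = init (8 atoms)
F1 = F0 ∪ {linked(d,c), linked(d,d), linked(e,d), linked(f,c), ready(c)}  (13 atoms)
F2 = F1 ∪ {linked(c,d), linked(e,c), linked(f,d), ready(f)}  (17 atoms)
goal ⊆ F2  ⇒  h_max = 2

2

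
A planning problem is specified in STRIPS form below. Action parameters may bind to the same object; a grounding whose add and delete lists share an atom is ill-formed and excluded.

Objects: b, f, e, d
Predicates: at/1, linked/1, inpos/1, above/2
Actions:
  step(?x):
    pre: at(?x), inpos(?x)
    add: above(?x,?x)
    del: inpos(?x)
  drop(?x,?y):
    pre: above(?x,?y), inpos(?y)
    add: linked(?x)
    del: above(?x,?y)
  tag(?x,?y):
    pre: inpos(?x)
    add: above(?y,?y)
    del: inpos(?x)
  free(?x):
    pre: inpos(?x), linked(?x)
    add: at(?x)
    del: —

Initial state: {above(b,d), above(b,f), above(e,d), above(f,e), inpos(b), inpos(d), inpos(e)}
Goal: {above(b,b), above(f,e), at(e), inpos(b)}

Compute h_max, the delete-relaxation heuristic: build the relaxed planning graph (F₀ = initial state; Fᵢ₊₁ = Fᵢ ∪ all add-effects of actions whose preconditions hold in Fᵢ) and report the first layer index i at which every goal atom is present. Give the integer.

F0 = init (7 atoms)
F1 = F0 ∪ {above(b,b), above(d,d), above(e,e), above(f,f), linked(b), linked(e), linked(f)}  (14 atoms)
F2 = F1 ∪ {at(b), at(e), linked(d)}  (17 atoms)
goal ⊆ F2  ⇒  h_max = 2

2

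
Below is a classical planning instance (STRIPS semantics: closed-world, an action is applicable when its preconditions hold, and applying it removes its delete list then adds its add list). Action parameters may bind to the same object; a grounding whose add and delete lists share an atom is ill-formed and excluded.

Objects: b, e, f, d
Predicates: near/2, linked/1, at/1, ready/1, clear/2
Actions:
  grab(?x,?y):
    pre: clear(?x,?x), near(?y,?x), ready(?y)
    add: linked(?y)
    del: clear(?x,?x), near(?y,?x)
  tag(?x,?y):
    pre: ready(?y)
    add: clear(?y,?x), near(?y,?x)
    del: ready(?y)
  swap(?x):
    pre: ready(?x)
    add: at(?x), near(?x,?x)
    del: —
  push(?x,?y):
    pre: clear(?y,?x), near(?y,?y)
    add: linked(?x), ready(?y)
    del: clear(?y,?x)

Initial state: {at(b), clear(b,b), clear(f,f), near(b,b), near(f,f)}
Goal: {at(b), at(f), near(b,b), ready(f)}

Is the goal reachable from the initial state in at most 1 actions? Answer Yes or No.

1. push(f,f)  →  {at(b), clear(b,b), linked(f), near(b,b), near(f,f), ready(f)}
2. swap(f)  →  {at(b), at(f), clear(b,b), linked(f), near(b,b), near(f,f), ready(f)}
optimal plan length = 2; 2 > 1

No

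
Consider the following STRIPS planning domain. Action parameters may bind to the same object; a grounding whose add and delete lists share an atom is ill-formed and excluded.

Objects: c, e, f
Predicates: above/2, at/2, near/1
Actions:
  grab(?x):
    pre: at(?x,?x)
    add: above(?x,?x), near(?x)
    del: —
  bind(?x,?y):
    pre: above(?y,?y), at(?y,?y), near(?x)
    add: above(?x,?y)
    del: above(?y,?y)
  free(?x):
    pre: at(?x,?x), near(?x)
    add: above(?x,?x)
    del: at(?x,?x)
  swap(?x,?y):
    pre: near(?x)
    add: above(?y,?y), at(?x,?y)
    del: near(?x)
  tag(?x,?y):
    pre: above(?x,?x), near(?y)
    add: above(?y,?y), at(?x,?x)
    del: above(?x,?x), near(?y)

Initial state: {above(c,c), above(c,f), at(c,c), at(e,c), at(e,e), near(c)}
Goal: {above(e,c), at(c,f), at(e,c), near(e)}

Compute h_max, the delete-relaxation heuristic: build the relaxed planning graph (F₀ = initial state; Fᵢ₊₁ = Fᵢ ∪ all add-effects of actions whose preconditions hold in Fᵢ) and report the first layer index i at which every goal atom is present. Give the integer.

2

F0 = init (6 atoms)
F1 = F0 ∪ {above(e,e), above(f,f), at(c,e), at(c,f), near(e)}  (11 atoms)
F2 = F1 ∪ {above(c,e), above(e,c), at(e,f), at(f,f)}  (15 atoms)
goal ⊆ F2  ⇒  h_max = 2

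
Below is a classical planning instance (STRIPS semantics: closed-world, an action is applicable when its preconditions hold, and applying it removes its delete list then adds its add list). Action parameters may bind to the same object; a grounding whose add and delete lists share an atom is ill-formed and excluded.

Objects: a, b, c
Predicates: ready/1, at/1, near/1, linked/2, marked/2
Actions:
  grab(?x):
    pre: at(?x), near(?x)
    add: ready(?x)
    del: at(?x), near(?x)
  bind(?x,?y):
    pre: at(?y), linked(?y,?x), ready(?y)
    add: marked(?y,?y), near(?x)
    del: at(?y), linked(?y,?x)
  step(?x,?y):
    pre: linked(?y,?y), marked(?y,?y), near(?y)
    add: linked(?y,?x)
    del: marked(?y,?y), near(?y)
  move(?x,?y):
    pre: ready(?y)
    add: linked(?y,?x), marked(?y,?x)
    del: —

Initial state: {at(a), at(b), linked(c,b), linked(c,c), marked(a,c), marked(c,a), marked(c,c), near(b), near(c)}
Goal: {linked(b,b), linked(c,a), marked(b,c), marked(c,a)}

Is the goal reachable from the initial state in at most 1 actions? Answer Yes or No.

No

1. grab(b)  →  {at(a), linked(c,b), linked(c,c), marked(a,c), marked(c,a), marked(c,c), near(c), ready(b)}
2. step(a,c)  →  {at(a), linked(c,a), linked(c,b), linked(c,c), marked(a,c), marked(c,a), ready(b)}
3. move(b,b)  →  {at(a), linked(b,b), linked(c,a), linked(c,b), linked(c,c), marked(a,c), marked(b,b), marked(c,a), ready(b)}
4. move(c,b)  →  {at(a), linked(b,b), linked(b,c), linked(c,a), linked(c,b), linked(c,c), marked(a,c), marked(b,b), marked(b,c), marked(c,a), ready(b)}
optimal plan length = 4; 4 > 1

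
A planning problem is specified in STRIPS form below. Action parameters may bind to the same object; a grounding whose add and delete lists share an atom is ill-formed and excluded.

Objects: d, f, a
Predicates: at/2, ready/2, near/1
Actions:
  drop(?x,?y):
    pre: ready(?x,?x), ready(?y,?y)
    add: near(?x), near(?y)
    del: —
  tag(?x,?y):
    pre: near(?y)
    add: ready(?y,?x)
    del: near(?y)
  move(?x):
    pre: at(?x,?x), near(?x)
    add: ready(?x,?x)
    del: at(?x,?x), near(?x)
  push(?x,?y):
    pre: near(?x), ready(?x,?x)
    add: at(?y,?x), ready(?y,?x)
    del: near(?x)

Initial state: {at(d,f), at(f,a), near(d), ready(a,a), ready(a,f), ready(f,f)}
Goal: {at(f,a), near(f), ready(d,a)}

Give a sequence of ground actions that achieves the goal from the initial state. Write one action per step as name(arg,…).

1. drop(f,f)  →  {at(d,f), at(f,a), near(d), near(f), ready(a,a), ready(a,f), ready(f,f)}
2. tag(a,d)  →  {at(d,f), at(f,a), near(f), ready(a,a), ready(a,f), ready(d,a), ready(f,f)}

drop(f,f); tag(a,d)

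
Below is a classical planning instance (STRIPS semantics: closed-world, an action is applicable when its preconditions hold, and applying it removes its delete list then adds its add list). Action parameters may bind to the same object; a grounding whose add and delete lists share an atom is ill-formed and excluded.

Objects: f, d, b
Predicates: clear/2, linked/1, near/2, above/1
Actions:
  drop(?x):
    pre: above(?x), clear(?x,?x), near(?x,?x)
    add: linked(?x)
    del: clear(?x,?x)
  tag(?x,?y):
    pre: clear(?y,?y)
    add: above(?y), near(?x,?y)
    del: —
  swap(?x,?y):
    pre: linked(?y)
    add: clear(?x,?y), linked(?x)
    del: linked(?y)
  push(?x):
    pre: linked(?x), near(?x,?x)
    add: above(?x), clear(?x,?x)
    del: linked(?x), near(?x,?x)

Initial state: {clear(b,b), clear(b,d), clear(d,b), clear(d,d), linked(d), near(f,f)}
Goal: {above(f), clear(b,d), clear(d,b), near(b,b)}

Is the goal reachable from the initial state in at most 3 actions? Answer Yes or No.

Yes

1. tag(b,b)  →  {above(b), clear(b,b), clear(b,d), clear(d,b), clear(d,d), linked(d), near(b,b), near(f,f)}
2. swap(f,d)  →  {above(b), clear(b,b), clear(b,d), clear(d,b), clear(d,d), clear(f,d), linked(f), near(b,b), near(f,f)}
3. push(f)  →  {above(b), above(f), clear(b,b), clear(b,d), clear(d,b), clear(d,d), clear(f,d), clear(f,f), near(b,b)}
optimal plan length = 3; 3 ≤ 3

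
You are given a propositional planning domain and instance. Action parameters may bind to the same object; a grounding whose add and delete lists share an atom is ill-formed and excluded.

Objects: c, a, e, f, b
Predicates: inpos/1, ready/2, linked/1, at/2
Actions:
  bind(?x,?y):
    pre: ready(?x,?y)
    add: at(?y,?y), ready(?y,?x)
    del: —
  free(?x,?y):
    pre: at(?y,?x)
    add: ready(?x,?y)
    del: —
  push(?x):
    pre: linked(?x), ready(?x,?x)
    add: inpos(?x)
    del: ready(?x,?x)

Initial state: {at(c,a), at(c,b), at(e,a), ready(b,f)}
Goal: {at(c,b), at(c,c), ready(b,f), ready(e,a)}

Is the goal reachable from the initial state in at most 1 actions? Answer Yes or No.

1. free(a,c)  →  {at(c,a), at(c,b), at(e,a), ready(a,c), ready(b,f)}
2. bind(a,c)  →  {at(c,a), at(c,b), at(c,c), at(e,a), ready(a,c), ready(b,f), ready(c,a)}
3. free(a,e)  →  {at(c,a), at(c,b), at(c,c), at(e,a), ready(a,c), ready(a,e), ready(b,f), ready(c,a)}
4. bind(a,e)  →  {at(c,a), at(c,b), at(c,c), at(e,a), at(e,e), ready(a,c), ready(a,e), ready(b,f), ready(c,a), ready(e,a)}
optimal plan length = 4; 4 > 1

No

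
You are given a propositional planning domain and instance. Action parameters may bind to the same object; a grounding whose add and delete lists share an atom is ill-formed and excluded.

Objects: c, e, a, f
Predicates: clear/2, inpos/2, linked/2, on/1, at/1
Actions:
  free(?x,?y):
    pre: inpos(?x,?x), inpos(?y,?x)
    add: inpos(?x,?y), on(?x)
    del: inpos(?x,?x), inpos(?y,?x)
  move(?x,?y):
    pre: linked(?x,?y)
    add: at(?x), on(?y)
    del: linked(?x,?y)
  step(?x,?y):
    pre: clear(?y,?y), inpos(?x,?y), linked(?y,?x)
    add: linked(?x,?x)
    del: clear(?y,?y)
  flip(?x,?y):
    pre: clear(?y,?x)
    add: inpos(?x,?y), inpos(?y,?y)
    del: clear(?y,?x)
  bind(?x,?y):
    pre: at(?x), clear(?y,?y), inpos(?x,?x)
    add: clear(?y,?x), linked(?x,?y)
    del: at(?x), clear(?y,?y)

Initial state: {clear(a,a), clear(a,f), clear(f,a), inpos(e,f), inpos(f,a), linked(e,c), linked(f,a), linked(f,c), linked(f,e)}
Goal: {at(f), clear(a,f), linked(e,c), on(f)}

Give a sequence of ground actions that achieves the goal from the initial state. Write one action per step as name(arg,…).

1. move(f,c)  →  {at(f), clear(a,a), clear(a,f), clear(f,a), inpos(e,f), inpos(f,a), linked(e,c), linked(f,a), linked(f,e), on(c)}
2. flip(a,f)  →  {at(f), clear(a,a), clear(a,f), inpos(a,f), inpos(e,f), inpos(f,a), inpos(f,f), linked(e,c), linked(f,a), linked(f,e), on(c)}
3. free(f,e)  →  {at(f), clear(a,a), clear(a,f), inpos(a,f), inpos(f,a), inpos(f,e), linked(e,c), linked(f,a), linked(f,e), on(c), on(f)}

move(f,c); flip(a,f); free(f,e)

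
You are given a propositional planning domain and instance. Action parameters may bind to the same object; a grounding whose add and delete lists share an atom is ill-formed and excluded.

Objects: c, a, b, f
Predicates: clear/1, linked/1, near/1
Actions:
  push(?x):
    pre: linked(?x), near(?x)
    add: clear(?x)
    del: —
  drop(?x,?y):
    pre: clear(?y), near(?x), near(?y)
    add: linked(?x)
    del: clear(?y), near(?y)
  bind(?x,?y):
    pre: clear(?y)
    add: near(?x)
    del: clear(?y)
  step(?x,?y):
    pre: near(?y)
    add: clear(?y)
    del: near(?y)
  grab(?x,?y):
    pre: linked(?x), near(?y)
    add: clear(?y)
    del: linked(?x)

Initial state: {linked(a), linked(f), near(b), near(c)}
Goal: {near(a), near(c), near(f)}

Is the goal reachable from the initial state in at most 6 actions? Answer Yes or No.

1. step(c,b)  →  {clear(b), linked(a), linked(f), near(c)}
2. bind(a,b)  →  {linked(a), linked(f), near(a), near(c)}
3. push(a)  →  {clear(a), linked(a), linked(f), near(a), near(c)}
4. bind(f,a)  →  {linked(a), linked(f), near(a), near(c), near(f)}
optimal plan length = 4; 4 ≤ 6

Yes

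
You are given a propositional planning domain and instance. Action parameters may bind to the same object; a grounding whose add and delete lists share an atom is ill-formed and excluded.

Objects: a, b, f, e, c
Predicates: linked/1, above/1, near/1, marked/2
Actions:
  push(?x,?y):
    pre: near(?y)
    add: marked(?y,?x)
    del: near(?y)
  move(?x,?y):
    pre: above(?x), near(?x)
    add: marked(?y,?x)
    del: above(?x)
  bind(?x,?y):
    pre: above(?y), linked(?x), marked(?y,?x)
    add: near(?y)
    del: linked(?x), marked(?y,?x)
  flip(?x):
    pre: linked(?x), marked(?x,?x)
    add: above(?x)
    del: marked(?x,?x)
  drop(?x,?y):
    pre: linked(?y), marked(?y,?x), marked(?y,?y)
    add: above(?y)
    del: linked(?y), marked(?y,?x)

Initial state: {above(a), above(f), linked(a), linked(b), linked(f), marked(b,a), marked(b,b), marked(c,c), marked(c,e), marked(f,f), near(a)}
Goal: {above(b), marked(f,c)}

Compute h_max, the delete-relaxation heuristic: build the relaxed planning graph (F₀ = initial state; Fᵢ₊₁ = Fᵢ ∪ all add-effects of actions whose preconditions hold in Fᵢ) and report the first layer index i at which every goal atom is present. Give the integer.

F0 = init (11 atoms)
F1 = F0 ∪ {above(b), marked(a,a), marked(a,b), marked(a,c), marked(a,e), marked(a,f), marked(c,a), marked(e,a), marked(f,a), near(f)}  (21 atoms)
F2 = F1 ∪ {marked(b,f), marked(c,f), marked(e,f), marked(f,b), marked(f,c), marked(f,e), near(b)}  (28 atoms)
goal ⊆ F2  ⇒  h_max = 2

2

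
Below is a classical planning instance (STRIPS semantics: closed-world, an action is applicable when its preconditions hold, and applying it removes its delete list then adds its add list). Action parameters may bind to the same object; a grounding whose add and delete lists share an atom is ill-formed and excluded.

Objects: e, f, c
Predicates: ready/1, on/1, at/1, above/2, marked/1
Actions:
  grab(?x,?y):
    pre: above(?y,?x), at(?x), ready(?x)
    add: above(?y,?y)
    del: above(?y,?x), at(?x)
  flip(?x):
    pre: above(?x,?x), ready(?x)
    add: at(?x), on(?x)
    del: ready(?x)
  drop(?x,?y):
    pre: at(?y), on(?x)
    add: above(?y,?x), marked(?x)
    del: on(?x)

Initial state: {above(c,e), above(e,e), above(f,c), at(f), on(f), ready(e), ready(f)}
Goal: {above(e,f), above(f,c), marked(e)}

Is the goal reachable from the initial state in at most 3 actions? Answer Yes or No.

1. flip(e)  →  {above(c,e), above(e,e), above(f,c), at(e), at(f), on(e), on(f), ready(f)}
2. drop(e,e)  →  {above(c,e), above(e,e), above(f,c), at(e), at(f), marked(e), on(f), ready(f)}
3. drop(f,e)  →  {above(c,e), above(e,e), above(e,f), above(f,c), at(e), at(f), marked(e), marked(f), ready(f)}
optimal plan length = 3; 3 ≤ 3

Yes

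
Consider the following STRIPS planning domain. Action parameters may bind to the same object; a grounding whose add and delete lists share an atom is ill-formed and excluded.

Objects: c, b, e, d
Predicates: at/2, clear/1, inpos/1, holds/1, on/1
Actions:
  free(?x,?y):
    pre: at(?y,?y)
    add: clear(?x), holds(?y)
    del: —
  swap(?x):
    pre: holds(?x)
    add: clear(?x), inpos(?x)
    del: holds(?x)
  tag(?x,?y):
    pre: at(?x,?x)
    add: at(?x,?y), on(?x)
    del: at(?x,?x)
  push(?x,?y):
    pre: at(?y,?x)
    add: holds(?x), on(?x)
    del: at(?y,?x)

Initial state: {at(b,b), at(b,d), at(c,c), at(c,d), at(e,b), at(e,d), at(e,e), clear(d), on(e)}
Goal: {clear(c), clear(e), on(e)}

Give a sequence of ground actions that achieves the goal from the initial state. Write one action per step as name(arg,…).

1. free(c,c)  →  {at(b,b), at(b,d), at(c,c), at(c,d), at(e,b), at(e,d), at(e,e), clear(c), clear(d), holds(c), on(e)}
2. free(e,c)  →  {at(b,b), at(b,d), at(c,c), at(c,d), at(e,b), at(e,d), at(e,e), clear(c), clear(d), clear(e), holds(c), on(e)}

free(c,c); free(e,c)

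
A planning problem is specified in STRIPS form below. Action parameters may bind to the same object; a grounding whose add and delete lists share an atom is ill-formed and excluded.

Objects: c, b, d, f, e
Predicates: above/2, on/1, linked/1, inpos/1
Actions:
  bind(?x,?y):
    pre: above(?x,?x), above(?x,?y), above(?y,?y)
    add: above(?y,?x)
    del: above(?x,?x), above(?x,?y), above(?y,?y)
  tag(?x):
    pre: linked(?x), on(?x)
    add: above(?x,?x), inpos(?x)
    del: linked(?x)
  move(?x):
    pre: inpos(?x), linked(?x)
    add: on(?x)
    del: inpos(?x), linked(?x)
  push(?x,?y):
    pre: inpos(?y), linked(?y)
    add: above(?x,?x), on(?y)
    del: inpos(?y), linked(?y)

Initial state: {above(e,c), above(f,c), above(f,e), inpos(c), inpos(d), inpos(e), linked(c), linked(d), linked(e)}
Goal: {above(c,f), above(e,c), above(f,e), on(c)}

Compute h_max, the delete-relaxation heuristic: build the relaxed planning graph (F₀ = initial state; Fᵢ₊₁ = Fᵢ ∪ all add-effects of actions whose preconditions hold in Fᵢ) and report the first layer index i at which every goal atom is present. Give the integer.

2

F0 = init (9 atoms)
F1 = F0 ∪ {above(b,b), above(c,c), above(d,d), above(e,e), above(f,f), on(c), on(d), on(e)}  (17 atoms)
F2 = F1 ∪ {above(c,e), above(c,f), above(e,f)}  (20 atoms)
goal ⊆ F2  ⇒  h_max = 2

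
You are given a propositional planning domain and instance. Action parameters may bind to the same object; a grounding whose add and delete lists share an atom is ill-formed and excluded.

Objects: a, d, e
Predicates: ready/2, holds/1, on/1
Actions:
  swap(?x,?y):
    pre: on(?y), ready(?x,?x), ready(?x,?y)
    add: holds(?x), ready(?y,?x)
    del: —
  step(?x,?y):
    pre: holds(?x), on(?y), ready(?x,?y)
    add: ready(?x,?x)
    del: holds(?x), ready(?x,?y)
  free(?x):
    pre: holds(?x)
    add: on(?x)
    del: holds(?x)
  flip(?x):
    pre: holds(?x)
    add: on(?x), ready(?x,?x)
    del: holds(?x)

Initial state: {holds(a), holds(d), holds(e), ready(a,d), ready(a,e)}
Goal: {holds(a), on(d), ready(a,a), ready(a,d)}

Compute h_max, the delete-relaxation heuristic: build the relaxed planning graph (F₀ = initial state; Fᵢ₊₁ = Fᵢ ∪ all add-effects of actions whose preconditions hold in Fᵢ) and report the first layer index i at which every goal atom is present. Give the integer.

F0 = init (5 atoms)
F1 = F0 ∪ {on(a), on(d), on(e), ready(a,a), ready(d,d), ready(e,e)}  (11 atoms)
goal ⊆ F1  ⇒  h_max = 1

1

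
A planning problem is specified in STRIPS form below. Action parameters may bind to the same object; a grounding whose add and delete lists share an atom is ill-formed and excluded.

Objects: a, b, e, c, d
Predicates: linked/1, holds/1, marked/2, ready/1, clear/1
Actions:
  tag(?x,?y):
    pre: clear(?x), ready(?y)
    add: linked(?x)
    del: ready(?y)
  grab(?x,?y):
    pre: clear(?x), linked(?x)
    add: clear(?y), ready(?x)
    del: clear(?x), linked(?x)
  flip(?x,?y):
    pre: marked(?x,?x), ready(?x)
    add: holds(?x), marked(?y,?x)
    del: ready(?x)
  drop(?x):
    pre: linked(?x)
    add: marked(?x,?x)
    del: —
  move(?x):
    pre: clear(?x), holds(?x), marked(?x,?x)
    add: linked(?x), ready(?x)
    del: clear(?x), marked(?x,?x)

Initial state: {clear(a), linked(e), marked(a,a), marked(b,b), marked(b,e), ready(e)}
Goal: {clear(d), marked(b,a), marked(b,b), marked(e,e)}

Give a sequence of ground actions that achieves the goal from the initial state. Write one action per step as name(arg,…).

1. tag(a,e)  →  {clear(a), linked(a), linked(e), marked(a,a), marked(b,b), marked(b,e)}
2. grab(a,d)  →  {clear(d), linked(e), marked(a,a), marked(b,b), marked(b,e), ready(a)}
3. flip(a,b)  →  {clear(d), holds(a), linked(e), marked(a,a), marked(b,a), marked(b,b), marked(b,e)}
4. drop(e)  →  {clear(d), holds(a), linked(e), marked(a,a), marked(b,a), marked(b,b), marked(b,e), marked(e,e)}

tag(a,e); grab(a,d); flip(a,b); drop(e)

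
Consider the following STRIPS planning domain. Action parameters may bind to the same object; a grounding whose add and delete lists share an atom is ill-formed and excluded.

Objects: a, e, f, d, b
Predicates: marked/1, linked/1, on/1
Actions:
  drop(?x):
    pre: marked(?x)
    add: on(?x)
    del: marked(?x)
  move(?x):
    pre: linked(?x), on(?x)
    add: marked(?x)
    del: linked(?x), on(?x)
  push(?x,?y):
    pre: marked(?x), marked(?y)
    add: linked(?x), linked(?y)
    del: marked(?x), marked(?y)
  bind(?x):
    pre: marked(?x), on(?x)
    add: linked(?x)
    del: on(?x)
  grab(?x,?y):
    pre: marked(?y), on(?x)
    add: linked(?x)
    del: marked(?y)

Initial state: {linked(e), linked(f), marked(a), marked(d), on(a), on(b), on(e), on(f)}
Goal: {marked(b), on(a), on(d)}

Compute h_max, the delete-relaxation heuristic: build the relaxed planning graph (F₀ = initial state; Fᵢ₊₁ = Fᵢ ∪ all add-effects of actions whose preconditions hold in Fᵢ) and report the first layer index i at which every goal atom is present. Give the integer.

F0 = init (8 atoms)
F1 = F0 ∪ {linked(a), linked(b), linked(d), marked(e), marked(f), on(d)}  (14 atoms)
F2 = F1 ∪ {marked(b)}  (15 atoms)
goal ⊆ F2  ⇒  h_max = 2

2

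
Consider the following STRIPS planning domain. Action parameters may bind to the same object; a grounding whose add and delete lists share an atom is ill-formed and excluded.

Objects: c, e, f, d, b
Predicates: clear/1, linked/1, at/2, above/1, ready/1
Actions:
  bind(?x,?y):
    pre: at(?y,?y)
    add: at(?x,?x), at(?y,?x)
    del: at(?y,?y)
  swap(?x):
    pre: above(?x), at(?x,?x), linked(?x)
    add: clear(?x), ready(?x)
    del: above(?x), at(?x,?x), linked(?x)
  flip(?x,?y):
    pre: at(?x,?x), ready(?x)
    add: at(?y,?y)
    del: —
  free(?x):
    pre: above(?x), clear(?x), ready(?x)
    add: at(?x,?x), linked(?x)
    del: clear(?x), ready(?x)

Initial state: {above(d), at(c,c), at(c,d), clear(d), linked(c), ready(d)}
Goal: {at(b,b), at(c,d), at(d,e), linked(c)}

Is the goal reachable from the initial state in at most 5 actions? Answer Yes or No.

Yes

1. bind(d,c)  →  {above(d), at(c,d), at(d,d), clear(d), linked(c), ready(d)}
2. bind(e,d)  →  {above(d), at(c,d), at(d,e), at(e,e), clear(d), linked(c), ready(d)}
3. bind(b,e)  →  {above(d), at(b,b), at(c,d), at(d,e), at(e,b), clear(d), linked(c), ready(d)}
optimal plan length = 3; 3 ≤ 5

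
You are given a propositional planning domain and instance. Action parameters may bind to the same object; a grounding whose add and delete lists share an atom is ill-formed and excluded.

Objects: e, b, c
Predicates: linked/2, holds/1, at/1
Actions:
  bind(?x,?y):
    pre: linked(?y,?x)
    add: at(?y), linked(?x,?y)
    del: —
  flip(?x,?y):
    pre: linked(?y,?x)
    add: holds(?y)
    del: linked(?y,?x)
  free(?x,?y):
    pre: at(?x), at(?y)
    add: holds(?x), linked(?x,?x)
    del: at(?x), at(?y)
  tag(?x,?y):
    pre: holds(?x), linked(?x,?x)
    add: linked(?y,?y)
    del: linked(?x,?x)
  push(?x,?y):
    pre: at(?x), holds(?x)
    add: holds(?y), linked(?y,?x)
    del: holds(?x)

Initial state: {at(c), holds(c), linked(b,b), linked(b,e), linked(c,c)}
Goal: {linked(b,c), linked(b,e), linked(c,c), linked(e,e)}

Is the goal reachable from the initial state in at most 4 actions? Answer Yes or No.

Yes

1. push(c,b)  →  {at(c), holds(b), linked(b,b), linked(b,c), linked(b,e), linked(c,c)}
2. tag(b,e)  →  {at(c), holds(b), linked(b,c), linked(b,e), linked(c,c), linked(e,e)}
optimal plan length = 2; 2 ≤ 4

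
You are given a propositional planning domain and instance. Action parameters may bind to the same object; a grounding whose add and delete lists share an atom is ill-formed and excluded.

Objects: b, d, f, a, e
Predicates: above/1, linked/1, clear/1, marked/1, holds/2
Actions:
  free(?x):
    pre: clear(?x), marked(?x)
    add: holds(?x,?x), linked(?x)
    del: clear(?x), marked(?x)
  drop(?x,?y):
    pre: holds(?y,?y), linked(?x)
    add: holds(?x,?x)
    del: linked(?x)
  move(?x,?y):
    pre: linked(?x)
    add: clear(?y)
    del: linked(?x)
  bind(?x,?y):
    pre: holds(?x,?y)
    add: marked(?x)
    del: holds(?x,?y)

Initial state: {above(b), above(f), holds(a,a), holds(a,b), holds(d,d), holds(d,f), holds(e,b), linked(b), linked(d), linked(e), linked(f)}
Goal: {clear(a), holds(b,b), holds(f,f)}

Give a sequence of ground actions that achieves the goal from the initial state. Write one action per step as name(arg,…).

drop(b,d); drop(f,b); move(d,a)

1. drop(b,d)  →  {above(b), above(f), holds(a,a), holds(a,b), holds(b,b), holds(d,d), holds(d,f), holds(e,b), linked(d), linked(e), linked(f)}
2. drop(f,b)  →  {above(b), above(f), holds(a,a), holds(a,b), holds(b,b), holds(d,d), holds(d,f), holds(e,b), holds(f,f), linked(d), linked(e)}
3. move(d,a)  →  {above(b), above(f), clear(a), holds(a,a), holds(a,b), holds(b,b), holds(d,d), holds(d,f), holds(e,b), holds(f,f), linked(e)}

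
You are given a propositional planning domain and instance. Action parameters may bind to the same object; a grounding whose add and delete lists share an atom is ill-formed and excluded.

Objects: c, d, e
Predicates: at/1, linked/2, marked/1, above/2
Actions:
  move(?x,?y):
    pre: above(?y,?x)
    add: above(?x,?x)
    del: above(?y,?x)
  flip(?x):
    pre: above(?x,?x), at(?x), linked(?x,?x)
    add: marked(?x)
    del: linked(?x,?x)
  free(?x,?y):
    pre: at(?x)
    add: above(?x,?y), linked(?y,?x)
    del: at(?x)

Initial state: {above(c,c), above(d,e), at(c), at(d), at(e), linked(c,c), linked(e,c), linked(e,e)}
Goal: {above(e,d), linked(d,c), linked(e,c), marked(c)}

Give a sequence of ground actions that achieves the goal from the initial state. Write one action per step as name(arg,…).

flip(c); free(c,d); free(e,d)

1. flip(c)  →  {above(c,c), above(d,e), at(c), at(d), at(e), linked(e,c), linked(e,e), marked(c)}
2. free(c,d)  →  {above(c,c), above(c,d), above(d,e), at(d), at(e), linked(d,c), linked(e,c), linked(e,e), marked(c)}
3. free(e,d)  →  {above(c,c), above(c,d), above(d,e), above(e,d), at(d), linked(d,c), linked(d,e), linked(e,c), linked(e,e), marked(c)}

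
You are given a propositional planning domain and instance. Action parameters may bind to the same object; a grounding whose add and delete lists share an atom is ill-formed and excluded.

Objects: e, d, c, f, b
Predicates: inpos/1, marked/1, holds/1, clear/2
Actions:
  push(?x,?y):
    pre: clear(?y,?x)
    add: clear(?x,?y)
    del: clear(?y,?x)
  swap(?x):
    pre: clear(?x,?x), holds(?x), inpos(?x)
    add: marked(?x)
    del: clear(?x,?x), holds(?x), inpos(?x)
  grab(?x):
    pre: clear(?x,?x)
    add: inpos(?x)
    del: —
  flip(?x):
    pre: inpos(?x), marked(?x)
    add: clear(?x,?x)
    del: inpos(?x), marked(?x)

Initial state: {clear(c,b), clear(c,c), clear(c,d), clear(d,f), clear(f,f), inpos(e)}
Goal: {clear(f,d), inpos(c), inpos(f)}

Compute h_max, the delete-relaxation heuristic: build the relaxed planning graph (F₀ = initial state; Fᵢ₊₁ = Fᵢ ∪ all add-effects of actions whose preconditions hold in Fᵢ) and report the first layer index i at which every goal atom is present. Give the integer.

1

F0 = init (6 atoms)
F1 = F0 ∪ {clear(b,c), clear(d,c), clear(f,d), inpos(c), inpos(f)}  (11 atoms)
goal ⊆ F1  ⇒  h_max = 1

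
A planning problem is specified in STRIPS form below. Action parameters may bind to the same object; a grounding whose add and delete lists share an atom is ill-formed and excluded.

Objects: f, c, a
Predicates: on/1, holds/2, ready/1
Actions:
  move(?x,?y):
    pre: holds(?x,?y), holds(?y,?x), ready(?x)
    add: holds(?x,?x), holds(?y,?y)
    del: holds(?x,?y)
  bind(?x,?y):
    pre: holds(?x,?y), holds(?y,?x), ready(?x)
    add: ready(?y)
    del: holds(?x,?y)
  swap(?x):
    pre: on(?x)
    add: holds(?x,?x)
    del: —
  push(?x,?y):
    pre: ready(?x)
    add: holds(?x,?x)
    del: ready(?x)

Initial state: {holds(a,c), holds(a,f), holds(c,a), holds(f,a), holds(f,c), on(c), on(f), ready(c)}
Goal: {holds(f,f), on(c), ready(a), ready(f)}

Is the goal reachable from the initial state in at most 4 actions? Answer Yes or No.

Yes

1. bind(c,a)  →  {holds(a,c), holds(a,f), holds(f,a), holds(f,c), on(c), on(f), ready(a), ready(c)}
2. bind(a,f)  →  {holds(a,c), holds(f,a), holds(f,c), on(c), on(f), ready(a), ready(c), ready(f)}
3. swap(f)  →  {holds(a,c), holds(f,a), holds(f,c), holds(f,f), on(c), on(f), ready(a), ready(c), ready(f)}
optimal plan length = 3; 3 ≤ 4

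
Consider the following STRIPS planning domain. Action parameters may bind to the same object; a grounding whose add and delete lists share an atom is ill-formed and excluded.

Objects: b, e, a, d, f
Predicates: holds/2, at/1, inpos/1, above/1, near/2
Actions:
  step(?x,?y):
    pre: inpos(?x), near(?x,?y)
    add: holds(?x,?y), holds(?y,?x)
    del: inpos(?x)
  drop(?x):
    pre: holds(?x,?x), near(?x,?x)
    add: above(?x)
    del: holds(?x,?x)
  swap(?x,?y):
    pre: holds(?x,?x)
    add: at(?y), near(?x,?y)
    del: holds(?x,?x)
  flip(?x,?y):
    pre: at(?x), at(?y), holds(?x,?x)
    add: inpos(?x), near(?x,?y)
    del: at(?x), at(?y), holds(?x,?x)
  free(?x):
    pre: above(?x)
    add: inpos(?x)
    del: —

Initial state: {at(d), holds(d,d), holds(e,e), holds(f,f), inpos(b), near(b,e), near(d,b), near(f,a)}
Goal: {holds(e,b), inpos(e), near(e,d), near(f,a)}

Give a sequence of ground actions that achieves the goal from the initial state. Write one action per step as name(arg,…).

1. step(b,e)  →  {at(d), holds(b,e), holds(d,d), holds(e,b), holds(e,e), holds(f,f), near(b,e), near(d,b), near(f,a)}
2. swap(d,e)  →  {at(d), at(e), holds(b,e), holds(e,b), holds(e,e), holds(f,f), near(b,e), near(d,b), near(d,e), near(f,a)}
3. flip(e,d)  →  {holds(b,e), holds(e,b), holds(f,f), inpos(e), near(b,e), near(d,b), near(d,e), near(e,d), near(f,a)}

step(b,e); swap(d,e); flip(e,d)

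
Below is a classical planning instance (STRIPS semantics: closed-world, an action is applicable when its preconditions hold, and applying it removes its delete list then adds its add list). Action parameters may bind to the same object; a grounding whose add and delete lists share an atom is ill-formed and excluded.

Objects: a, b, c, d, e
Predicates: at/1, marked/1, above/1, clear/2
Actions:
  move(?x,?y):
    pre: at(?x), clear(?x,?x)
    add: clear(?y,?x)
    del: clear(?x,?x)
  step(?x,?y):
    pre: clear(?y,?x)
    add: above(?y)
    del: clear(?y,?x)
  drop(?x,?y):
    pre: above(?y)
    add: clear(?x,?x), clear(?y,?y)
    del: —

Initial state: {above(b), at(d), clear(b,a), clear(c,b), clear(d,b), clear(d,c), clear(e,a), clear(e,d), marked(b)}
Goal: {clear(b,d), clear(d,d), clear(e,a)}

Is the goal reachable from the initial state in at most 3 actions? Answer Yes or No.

1. drop(d,b)  →  {above(b), at(d), clear(b,a), clear(b,b), clear(c,b), clear(d,b), clear(d,c), clear(d,d), clear(e,a), clear(e,d), marked(b)}
2. move(d,b)  →  {above(b), at(d), clear(b,a), clear(b,b), clear(b,d), clear(c,b), clear(d,b), clear(d,c), clear(e,a), clear(e,d), marked(b)}
3. drop(d,b)  →  {above(b), at(d), clear(b,a), clear(b,b), clear(b,d), clear(c,b), clear(d,b), clear(d,c), clear(d,d), clear(e,a), clear(e,d), marked(b)}
optimal plan length = 3; 3 ≤ 3

Yes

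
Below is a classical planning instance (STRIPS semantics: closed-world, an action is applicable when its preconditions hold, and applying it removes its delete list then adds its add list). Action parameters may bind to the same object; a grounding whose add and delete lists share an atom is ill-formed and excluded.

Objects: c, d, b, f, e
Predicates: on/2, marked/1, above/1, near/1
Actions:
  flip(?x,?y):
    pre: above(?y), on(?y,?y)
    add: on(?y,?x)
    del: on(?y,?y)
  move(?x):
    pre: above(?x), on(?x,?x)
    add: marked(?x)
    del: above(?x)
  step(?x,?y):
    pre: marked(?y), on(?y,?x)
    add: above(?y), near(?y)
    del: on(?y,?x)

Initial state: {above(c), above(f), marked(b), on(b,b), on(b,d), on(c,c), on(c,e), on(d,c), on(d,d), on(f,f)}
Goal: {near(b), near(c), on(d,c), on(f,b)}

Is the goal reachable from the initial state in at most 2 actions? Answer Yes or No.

No

1. flip(b,f)  →  {above(c), above(f), marked(b), on(b,b), on(b,d), on(c,c), on(c,e), on(d,c), on(d,d), on(f,b)}
2. move(c)  →  {above(f), marked(b), marked(c), on(b,b), on(b,d), on(c,c), on(c,e), on(d,c), on(d,d), on(f,b)}
3. step(c,c)  →  {above(c), above(f), marked(b), marked(c), near(c), on(b,b), on(b,d), on(c,e), on(d,c), on(d,d), on(f,b)}
4. step(d,b)  →  {above(b), above(c), above(f), marked(b), marked(c), near(b), near(c), on(b,b), on(c,e), on(d,c), on(d,d), on(f,b)}
optimal plan length = 4; 4 > 2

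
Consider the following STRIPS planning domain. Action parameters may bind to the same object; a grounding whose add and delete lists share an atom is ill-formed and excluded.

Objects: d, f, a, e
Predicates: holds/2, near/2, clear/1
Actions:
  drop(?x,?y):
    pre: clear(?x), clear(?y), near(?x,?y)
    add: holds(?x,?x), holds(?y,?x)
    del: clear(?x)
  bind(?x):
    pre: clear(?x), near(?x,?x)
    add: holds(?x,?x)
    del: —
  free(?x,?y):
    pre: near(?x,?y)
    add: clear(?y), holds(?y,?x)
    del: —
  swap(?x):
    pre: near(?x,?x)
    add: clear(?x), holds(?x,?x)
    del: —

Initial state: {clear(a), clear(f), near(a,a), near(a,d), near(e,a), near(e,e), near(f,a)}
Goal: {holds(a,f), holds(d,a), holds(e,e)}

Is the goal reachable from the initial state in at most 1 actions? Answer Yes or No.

No

1. drop(f,a)  →  {clear(a), holds(a,f), holds(f,f), near(a,a), near(a,d), near(e,a), near(e,e), near(f,a)}
2. free(a,d)  →  {clear(a), clear(d), holds(a,f), holds(d,a), holds(f,f), near(a,a), near(a,d), near(e,a), near(e,e), near(f,a)}
3. free(e,e)  →  {clear(a), clear(d), clear(e), holds(a,f), holds(d,a), holds(e,e), holds(f,f), near(a,a), near(a,d), near(e,a), near(e,e), near(f,a)}
optimal plan length = 3; 3 > 1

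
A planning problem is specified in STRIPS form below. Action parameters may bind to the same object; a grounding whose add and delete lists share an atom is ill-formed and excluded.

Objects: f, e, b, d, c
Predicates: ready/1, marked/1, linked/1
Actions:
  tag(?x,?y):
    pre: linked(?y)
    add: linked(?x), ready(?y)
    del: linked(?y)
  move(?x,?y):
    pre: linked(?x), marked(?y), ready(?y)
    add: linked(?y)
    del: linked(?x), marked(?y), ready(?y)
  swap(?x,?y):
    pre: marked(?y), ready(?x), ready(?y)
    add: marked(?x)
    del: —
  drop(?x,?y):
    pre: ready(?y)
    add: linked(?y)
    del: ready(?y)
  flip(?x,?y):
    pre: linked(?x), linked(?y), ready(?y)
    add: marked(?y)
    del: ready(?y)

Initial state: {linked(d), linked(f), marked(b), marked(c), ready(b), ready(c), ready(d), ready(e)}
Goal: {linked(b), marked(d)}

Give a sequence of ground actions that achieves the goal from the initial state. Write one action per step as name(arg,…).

1. tag(b,f)  →  {linked(b), linked(d), marked(b), marked(c), ready(b), ready(c), ready(d), ready(e), ready(f)}
2. swap(d,b)  →  {linked(b), linked(d), marked(b), marked(c), marked(d), ready(b), ready(c), ready(d), ready(e), ready(f)}

tag(b,f); swap(d,b)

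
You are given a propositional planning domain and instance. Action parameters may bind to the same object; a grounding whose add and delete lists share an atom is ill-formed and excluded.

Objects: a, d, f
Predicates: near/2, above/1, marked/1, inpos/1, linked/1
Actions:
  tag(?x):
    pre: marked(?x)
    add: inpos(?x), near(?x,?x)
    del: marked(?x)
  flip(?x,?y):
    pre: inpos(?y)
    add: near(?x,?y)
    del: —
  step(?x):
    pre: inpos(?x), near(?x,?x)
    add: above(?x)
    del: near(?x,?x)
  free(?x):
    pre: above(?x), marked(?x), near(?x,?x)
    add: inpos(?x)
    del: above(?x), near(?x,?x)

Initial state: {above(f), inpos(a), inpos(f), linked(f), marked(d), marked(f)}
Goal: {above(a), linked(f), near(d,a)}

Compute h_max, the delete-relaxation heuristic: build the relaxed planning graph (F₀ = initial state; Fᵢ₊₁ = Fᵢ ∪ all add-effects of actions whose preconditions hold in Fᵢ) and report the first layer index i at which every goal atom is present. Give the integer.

2

F0 = init (6 atoms)
F1 = F0 ∪ {inpos(d), near(a,a), near(a,f), near(d,a), near(d,d), near(d,f), near(f,a), near(f,f)}  (14 atoms)
F2 = F1 ∪ {above(a), above(d), near(a,d), near(f,d)}  (18 atoms)
goal ⊆ F2  ⇒  h_max = 2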